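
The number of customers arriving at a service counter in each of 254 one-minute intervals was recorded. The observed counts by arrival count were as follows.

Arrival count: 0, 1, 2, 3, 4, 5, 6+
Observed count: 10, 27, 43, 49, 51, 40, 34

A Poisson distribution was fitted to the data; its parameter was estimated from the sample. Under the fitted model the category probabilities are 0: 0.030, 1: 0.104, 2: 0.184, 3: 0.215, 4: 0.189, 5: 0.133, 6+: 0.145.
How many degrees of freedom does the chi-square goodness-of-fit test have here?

5

There are k = 7 categories and 1 parameter estimated from the data, so df = 7 − 1 − 1 = 5.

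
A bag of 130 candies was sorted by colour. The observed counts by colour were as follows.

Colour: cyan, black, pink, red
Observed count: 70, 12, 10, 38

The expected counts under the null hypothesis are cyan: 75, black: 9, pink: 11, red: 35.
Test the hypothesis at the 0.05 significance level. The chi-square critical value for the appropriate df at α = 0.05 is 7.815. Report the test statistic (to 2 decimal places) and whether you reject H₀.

1.68; do not reject

cyan: (70 − 75)²/75 = 25/75 = 0.333
black: (12 − 9)²/9 = 9/9 = 1.000
pink: (10 − 11)²/11 = 1/11 = 0.091
red: (38 − 35)²/35 = 9/35 = 0.257
Sum = 1.68
df = 3. Since 1.68 < 7.815, we do not reject H₀.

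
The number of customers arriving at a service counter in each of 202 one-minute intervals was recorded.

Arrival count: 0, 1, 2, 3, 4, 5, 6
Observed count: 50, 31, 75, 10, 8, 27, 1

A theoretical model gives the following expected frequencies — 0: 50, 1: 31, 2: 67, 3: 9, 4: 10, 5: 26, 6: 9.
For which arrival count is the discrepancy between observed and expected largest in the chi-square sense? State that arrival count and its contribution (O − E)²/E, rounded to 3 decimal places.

cat         O        E   (O−E)²/E
0          50       50     0.0000
1          31       31     0.0000
2          75       67     0.9552
3          10        9     0.1111
4           8       10     0.4000
5          27       26     0.0385
6           1        9     7.1111
The largest term is for 6: 7.111.

6, 7.111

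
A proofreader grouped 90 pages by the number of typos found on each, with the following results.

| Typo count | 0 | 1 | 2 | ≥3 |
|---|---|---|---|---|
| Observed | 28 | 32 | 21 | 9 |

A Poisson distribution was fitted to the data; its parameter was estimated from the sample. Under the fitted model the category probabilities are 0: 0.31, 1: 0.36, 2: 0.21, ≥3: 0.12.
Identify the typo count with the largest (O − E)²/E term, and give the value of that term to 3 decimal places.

≥3, 0.300

Expected counts E_i = n·p_i: 90×0.31 = 27.9, 90×0.36 = 32.4, 90×0.21 = 18.9, 90×0.12 = 10.8.
0: (28 − 27.9)²/27.9 = 0.01/27.9 = 0.0004
1: (32 − 32.4)²/32.4 = 0.16/32.4 = 0.0049
2: (21 − 18.9)²/18.9 = 4.41/18.9 = 0.2333
≥3: (9 − 10.8)²/10.8 = 3.24/10.8 = 0.3000
The largest term is for ≥3: 0.300.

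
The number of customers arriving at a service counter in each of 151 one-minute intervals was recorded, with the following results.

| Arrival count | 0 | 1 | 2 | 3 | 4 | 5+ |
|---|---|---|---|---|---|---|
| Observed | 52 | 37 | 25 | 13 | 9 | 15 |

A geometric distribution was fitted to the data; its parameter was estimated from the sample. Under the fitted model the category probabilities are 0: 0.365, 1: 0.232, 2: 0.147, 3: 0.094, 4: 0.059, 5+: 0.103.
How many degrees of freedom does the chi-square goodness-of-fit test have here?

There are k = 6 categories and 1 parameter estimated from the data, so df = 6 − 1 − 1 = 4.

4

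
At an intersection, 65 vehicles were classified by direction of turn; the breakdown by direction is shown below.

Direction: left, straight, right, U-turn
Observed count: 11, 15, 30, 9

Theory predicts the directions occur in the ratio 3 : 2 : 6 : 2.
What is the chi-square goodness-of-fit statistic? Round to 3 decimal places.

Ratio total = 13. Expected counts: 65×3/13 = 15, 65×2/13 = 10, 65×6/13 = 30, 65×2/13 = 10.
χ² = (11−15)²/15 + (15−10)²/10 + (30−30)²/30 + (9−10)²/10
   = 1.0667 + 2.5000 + 0.0000 + 0.1000
Sum = 3.667

3.667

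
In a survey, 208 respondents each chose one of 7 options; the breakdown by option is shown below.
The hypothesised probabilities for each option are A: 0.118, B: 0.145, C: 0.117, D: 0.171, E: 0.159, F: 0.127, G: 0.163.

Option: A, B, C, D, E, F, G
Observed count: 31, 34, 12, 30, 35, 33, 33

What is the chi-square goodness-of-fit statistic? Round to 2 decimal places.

Expected counts E_i = n·p_i: 208×0.118 = 24.544, 208×0.145 = 30.16, 208×0.117 = 24.336, 208×0.171 = 35.568, 208×0.159 = 33.072, 208×0.127 = 26.416, 208×0.163 = 33.904.
χ² = (31−24.544)²/24.544 + (34−30.16)²/30.16 + (12−24.336)²/24.336 + (30−35.568)²/35.568 + (35−33.072)²/33.072 + (33−26.416)²/26.416 + (33−33.904)²/33.904
   = 1.698 + 0.489 + 6.253 + 0.872 + 0.112 + 1.641 + 0.024
Sum = 11.09

11.09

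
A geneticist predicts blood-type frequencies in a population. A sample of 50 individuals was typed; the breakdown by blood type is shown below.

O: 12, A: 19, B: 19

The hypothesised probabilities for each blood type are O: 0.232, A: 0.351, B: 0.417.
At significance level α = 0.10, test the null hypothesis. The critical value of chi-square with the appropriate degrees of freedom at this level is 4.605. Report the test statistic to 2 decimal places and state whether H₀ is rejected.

Expected counts E_i = n·p_i: 50×0.232 = 11.6, 50×0.351 = 17.55, 50×0.417 = 20.85.
O: (12 − 11.6)²/11.6 = 0.16/11.6 = 0.014
A: (19 − 17.55)²/17.55 = 2.1025/17.55 = 0.120
B: (19 − 20.85)²/20.85 = 3.4225/20.85 = 0.164
Sum = 0.30
df = 2. Since 0.30 < 4.605, we do not reject H₀.

0.30; do not reject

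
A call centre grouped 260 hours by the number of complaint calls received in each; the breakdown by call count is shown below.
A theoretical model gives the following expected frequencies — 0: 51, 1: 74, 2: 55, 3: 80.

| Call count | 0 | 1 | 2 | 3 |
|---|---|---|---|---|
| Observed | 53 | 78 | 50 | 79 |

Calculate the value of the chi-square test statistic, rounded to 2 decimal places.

0.76

0: (53 − 51)²/51 = 4/51 = 0.078
1: (78 − 74)²/74 = 16/74 = 0.216
2: (50 − 55)²/55 = 25/55 = 0.455
3: (79 − 80)²/80 = 1/80 = 0.013
Sum = 0.76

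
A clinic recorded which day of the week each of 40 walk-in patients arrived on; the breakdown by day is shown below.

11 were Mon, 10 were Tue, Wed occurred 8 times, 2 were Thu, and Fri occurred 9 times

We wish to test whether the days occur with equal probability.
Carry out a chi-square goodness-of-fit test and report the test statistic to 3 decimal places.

Expected count for each of the 5 categories: 40/5 = 8.
cat         O        E   (O−E)²/E
Mon        11        8     1.1250
Tue        10        8     0.5000
Wed         8        8     0.0000
Thu         2        8     4.5000
Fri         9        8     0.1250
Sum = 6.250

6.250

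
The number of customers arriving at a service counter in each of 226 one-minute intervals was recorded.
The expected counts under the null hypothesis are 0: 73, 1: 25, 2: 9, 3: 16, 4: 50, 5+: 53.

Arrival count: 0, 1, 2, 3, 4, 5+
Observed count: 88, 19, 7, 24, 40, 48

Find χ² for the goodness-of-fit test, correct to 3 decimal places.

11.438

0: (88 − 73)²/73 = 225/73 = 3.0822
1: (19 − 25)²/25 = 36/25 = 1.4400
2: (7 − 9)²/9 = 4/9 = 0.4444
3: (24 − 16)²/16 = 64/16 = 4.0000
4: (40 − 50)²/50 = 100/50 = 2.0000
5+: (48 − 53)²/53 = 25/53 = 0.4717
Sum = 11.438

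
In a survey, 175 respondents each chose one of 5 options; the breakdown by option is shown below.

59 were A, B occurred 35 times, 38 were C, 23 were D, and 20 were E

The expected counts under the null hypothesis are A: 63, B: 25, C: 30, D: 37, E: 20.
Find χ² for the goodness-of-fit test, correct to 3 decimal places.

A: (59 − 63)²/63 = 16/63 = 0.2540
B: (35 − 25)²/25 = 100/25 = 4.0000
C: (38 − 30)²/30 = 64/30 = 2.1333
D: (23 − 37)²/37 = 196/37 = 5.2973
E: (20 − 20)²/20 = 0/20 = 0.0000
Sum = 11.685

11.685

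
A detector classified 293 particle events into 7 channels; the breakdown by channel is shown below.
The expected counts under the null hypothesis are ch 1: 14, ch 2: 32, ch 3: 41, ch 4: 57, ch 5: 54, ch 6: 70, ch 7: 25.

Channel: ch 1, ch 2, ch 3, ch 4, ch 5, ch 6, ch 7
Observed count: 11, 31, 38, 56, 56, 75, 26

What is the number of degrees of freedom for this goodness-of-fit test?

6

There are k = 7 categories and no parameters were estimated from the data, so df = 7 − 1 = 6.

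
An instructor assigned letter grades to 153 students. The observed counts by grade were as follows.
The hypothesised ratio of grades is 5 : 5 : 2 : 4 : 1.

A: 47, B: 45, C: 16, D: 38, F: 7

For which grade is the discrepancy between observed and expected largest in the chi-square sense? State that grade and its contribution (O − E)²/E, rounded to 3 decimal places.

Ratio total = 17. Expected counts: 153×5/17 = 45, 153×5/17 = 45, 153×2/17 = 18, 153×4/17 = 36, 153×1/17 = 9.
A: (47 − 45)²/45 = 4/45 = 0.0889
B: (45 − 45)²/45 = 0/45 = 0.0000
C: (16 − 18)²/18 = 4/18 = 0.2222
D: (38 − 36)²/36 = 4/36 = 0.1111
F: (7 − 9)²/9 = 4/9 = 0.4444
The largest term is for F: 0.444.

F, 0.444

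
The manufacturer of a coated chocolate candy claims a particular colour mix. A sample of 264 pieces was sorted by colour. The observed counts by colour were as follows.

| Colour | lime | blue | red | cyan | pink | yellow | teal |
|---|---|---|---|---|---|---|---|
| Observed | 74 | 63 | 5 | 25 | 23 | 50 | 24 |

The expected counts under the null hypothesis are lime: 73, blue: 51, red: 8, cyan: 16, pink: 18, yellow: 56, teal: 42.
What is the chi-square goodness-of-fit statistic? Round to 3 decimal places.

18.771

χ² = (74−73)²/73 + (63−51)²/51 + (5−8)²/8 + (25−16)²/16 + (23−18)²/18 + (50−56)²/56 + (24−42)²/42
   = 0.0137 + 2.8235 + 1.1250 + 5.0625 + 1.3889 + 0.6429 + 7.7143
Sum = 18.771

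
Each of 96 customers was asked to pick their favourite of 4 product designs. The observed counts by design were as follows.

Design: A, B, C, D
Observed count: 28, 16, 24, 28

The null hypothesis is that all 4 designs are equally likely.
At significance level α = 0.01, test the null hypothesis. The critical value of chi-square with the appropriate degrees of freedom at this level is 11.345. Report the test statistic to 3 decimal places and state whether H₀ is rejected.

4.000; do not reject

Expected count for each of the 4 categories: 96/4 = 24.
χ² = (28−24)²/24 + (16−24)²/24 + (24−24)²/24 + (28−24)²/24
   = 0.6667 + 2.6667 + 0.0000 + 0.6667
Sum = 4.000
df = 3. Since 4.000 < 11.345, we do not reject H₀.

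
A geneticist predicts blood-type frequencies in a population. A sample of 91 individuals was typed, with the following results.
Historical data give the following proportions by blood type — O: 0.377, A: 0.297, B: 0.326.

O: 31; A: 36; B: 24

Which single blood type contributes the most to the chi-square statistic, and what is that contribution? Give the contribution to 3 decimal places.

A, 2.979

Expected counts E_i = n·p_i: 91×0.377 = 34.307, 91×0.297 = 27.027, 91×0.326 = 29.666.
cat         O        E   (O−E)²/E
O          31   34.307     0.3188
A          36   27.027     2.9790
B          24   29.666     1.0822
The largest term is for A: 2.979.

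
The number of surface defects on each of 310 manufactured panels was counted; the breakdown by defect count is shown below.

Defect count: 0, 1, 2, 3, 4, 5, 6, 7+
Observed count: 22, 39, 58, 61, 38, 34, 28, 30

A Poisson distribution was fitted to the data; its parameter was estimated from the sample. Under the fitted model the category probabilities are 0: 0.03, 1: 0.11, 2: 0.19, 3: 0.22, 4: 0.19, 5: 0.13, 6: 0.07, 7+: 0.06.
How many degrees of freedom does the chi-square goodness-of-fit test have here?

There are k = 8 categories and 1 parameter estimated from the data, so df = 8 − 1 − 1 = 6.

6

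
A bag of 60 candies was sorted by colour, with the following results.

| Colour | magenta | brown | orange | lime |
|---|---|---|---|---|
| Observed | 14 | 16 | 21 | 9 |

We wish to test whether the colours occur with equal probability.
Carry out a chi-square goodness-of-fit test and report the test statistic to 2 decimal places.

4.93

Expected count for each of the 4 categories: 60/4 = 15.
χ² = (14−15)²/15 + (16−15)²/15 + (21−15)²/15 + (9−15)²/15
   = 0.067 + 0.067 + 2.400 + 2.400
Sum = 4.93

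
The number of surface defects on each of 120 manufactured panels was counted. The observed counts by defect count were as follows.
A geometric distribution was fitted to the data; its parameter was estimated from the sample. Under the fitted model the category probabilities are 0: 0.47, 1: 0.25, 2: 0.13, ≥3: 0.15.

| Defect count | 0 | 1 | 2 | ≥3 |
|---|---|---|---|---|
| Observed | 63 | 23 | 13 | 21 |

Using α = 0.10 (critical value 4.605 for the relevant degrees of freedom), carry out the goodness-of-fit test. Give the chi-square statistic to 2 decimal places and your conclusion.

Expected counts E_i = n·p_i: 120×0.47 = 56.4, 120×0.25 = 30, 120×0.13 = 15.6, 120×0.15 = 18.
cat         O        E   (O−E)²/E
0          63     56.4      0.772
1          23       30      1.633
2          13     15.6      0.433
≥3         21       18      0.500
Sum = 3.34
df = 2. Since 3.34 < 4.605, we do not reject H₀.

3.34; do not reject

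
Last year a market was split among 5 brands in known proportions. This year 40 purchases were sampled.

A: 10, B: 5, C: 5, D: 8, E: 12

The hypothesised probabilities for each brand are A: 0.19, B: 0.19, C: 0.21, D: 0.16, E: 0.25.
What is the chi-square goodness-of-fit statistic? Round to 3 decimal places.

Expected counts E_i = n·p_i: 40×0.19 = 7.6, 40×0.19 = 7.6, 40×0.21 = 8.4, 40×0.16 = 6.4, 40×0.25 = 10.
A: (10 − 7.6)²/7.6 = 5.76/7.6 = 0.7579
B: (5 − 7.6)²/7.6 = 6.76/7.6 = 0.8895
C: (5 − 8.4)²/8.4 = 11.56/8.4 = 1.3762
D: (8 − 6.4)²/6.4 = 2.56/6.4 = 0.4000
E: (12 − 10)²/10 = 4/10 = 0.4000
Sum = 3.824

3.824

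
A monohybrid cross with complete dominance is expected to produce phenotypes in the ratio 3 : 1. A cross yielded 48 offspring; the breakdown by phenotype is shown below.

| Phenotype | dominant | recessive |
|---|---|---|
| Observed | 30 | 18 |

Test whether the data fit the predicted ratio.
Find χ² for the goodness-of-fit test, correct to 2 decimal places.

4.00

Ratio total = 4. Expected counts: 48×3/4 = 36, 48×1/4 = 12.
cat            O        E   (O−E)²/E
dominant      30       36      1.000
recessive     18       12      3.000
Sum = 4.00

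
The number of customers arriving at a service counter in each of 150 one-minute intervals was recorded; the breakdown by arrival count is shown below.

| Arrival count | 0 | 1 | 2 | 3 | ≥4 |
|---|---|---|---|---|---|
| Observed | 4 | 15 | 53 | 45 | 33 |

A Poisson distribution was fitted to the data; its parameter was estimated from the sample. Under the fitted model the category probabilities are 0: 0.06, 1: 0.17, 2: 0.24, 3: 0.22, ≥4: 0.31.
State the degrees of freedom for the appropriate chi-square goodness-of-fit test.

3

There are k = 5 categories and 1 parameter estimated from the data, so df = 5 − 1 − 1 = 3.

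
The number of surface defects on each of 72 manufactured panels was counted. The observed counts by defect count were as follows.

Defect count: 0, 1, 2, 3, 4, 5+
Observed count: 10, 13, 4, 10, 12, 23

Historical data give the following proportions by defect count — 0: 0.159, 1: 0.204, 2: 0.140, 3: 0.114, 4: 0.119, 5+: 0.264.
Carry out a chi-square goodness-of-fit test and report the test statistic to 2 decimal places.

6.65

Expected counts E_i = n·p_i: 72×0.159 = 11.448, 72×0.204 = 14.688, 72×0.140 = 10.08, 72×0.114 = 8.208, 72×0.119 = 8.568, 72×0.264 = 19.008.
0: (10 − 11.448)²/11.448 = 2.096704/11.448 = 0.183
1: (13 − 14.688)²/14.688 = 2.849344/14.688 = 0.194
2: (4 − 10.08)²/10.08 = 36.9664/10.08 = 3.667
3: (10 − 8.208)²/8.208 = 3.211264/8.208 = 0.391
4: (12 − 8.568)²/8.568 = 11.778624/8.568 = 1.375
5+: (23 − 19.008)²/19.008 = 15.936064/19.008 = 0.838
Sum = 6.65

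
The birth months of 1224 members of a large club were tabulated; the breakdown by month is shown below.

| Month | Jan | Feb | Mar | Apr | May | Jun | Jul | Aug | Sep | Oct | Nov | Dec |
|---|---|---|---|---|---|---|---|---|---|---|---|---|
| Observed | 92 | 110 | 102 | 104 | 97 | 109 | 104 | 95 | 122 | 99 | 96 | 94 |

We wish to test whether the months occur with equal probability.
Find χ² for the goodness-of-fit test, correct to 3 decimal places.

Under H₀ each category has probability 1/12, so each expected count is 1224/12 = 102.
χ² = (92−102)²/102 + (110−102)²/102 + (102−102)²/102 + (104−102)²/102 + (97−102)²/102 + (109−102)²/102 + (104−102)²/102 + (95−102)²/102 + (122−102)²/102 + (99−102)²/102 + (96−102)²/102 + (94−102)²/102
   = 0.9804 + 0.6275 + 0.0000 + 0.0392 + 0.2451 + 0.4804 + 0.0392 + 0.4804 + 3.9216 + 0.0882 + 0.3529 + 0.6275
Sum = 7.882

7.882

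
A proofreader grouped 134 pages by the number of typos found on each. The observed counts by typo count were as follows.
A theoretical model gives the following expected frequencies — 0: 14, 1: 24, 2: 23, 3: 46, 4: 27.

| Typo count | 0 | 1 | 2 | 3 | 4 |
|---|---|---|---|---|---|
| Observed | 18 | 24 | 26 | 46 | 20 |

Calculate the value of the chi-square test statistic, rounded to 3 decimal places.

3.349

χ² = (18−14)²/14 + (24−24)²/24 + (26−23)²/23 + (46−46)²/46 + (20−27)²/27
   = 1.1429 + 0.0000 + 0.3913 + 0.0000 + 1.8148
Sum = 3.349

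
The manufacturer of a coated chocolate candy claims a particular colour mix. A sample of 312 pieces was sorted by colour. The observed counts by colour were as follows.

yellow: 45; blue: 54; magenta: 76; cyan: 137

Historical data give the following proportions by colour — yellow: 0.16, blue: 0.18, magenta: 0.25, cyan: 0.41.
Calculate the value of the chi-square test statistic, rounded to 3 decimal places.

Expected counts E_i = n·p_i: 312×0.16 = 49.92, 312×0.18 = 56.16, 312×0.25 = 78, 312×0.41 = 127.92.
χ² = (45−49.92)²/49.92 + (54−56.16)²/56.16 + (76−78)²/78 + (137−127.92)²/127.92
   = 0.4849 + 0.0831 + 0.0513 + 0.6445
Sum = 1.264

1.264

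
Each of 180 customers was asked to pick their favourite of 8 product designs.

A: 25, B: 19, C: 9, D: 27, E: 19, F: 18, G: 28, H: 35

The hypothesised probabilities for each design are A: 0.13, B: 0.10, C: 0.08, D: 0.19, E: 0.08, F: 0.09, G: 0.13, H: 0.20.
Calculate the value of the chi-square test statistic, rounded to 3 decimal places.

Expected counts E_i = n·p_i: 180×0.13 = 23.4, 180×0.10 = 18, 180×0.08 = 14.4, 180×0.19 = 34.2, 180×0.08 = 14.4, 180×0.09 = 16.2, 180×0.13 = 23.4, 180×0.20 = 36.
χ² = (25−23.4)²/23.4 + (19−18)²/18 + (9−14.4)²/14.4 + (27−34.2)²/34.2 + (19−14.4)²/14.4 + (18−16.2)²/16.2 + (28−23.4)²/23.4 + (35−36)²/36
   = 0.1094 + 0.0556 + 2.0250 + 1.5158 + 1.4694 + 0.2000 + 0.9043 + 0.0278
Sum = 6.307

6.307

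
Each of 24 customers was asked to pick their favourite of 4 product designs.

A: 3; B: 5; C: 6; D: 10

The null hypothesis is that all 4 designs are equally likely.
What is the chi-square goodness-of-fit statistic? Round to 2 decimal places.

4.33

Under H₀ each category has probability 1/4, so each expected count is 24/4 = 6.
A: (3 − 6)²/6 = 9/6 = 1.500
B: (5 − 6)²/6 = 1/6 = 0.167
C: (6 − 6)²/6 = 0/6 = 0.000
D: (10 − 6)²/6 = 16/6 = 2.667
Sum = 4.33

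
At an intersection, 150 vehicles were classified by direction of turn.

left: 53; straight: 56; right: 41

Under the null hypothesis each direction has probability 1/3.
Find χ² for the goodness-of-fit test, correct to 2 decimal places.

Expected count for each of the 3 categories: 150/3 = 50.
cat           O        E   (O−E)²/E
left         53       50      0.180
straight     56       50      0.720
right        41       50      1.620
Sum = 2.52

2.52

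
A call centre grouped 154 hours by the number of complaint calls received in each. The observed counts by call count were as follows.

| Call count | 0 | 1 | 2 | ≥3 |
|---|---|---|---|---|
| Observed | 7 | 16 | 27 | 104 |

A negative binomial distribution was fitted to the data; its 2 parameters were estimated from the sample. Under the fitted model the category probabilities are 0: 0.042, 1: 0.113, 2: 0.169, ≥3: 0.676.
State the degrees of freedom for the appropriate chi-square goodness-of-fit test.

1

There are k = 4 categories and 2 parameters estimated from the data, so df = 4 − 1 − 2 = 1.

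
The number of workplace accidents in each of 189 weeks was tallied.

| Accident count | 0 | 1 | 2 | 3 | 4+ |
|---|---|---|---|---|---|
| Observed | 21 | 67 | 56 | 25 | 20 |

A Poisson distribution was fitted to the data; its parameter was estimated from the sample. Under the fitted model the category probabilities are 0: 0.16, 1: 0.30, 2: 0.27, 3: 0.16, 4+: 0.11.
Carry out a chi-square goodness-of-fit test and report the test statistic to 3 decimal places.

6.116

Expected counts E_i = n·p_i: 189×0.16 = 30.24, 189×0.30 = 56.7, 189×0.27 = 51.03, 189×0.16 = 30.24, 189×0.11 = 20.79.
cat         O        E   (O−E)²/E
0          21    30.24     2.8233
1          67     56.7     1.8711
2          56    51.03     0.4840
3          25    30.24     0.9080
4+         20    20.79     0.0300
Sum = 6.116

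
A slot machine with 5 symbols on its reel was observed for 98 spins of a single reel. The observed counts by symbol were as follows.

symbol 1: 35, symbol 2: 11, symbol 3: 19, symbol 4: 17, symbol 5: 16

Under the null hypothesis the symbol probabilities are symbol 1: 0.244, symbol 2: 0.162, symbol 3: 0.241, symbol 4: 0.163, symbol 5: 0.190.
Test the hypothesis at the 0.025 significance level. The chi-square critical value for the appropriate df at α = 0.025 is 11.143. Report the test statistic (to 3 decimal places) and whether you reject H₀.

7.977; do not reject

Expected counts E_i = n·p_i: 98×0.244 = 23.912, 98×0.162 = 15.876, 98×0.241 = 23.618, 98×0.163 = 15.974, 98×0.190 = 18.62.
χ² = (35−23.912)²/23.912 + (11−15.876)²/15.876 + (19−23.618)²/23.618 + (17−15.974)²/15.974 + (16−18.62)²/18.62
   = 5.1415 + 1.4976 + 0.9030 + 0.0659 + 0.3687
Sum = 7.977
df = 4. Since 7.977 < 11.143, we do not reject H₀.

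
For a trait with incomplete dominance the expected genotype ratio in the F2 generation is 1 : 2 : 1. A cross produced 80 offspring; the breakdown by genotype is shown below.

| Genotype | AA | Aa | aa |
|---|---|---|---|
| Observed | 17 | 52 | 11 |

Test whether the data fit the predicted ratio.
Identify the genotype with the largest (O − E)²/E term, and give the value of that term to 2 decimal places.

aa, 4.05

Ratio total = 4. Expected counts: 80×1/4 = 20, 80×2/4 = 40, 80×1/4 = 20.
AA: (17 − 20)²/20 = 9/20 = 0.450
Aa: (52 − 40)²/40 = 144/40 = 3.600
aa: (11 − 20)²/20 = 81/20 = 4.050
The largest term is for aa: 4.05.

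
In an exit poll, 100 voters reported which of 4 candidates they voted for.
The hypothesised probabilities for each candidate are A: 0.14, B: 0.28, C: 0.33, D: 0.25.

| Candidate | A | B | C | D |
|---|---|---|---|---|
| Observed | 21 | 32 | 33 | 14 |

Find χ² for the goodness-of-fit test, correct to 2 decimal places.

8.91

Expected counts E_i = n·p_i: 100×0.14 = 14, 100×0.28 = 28, 100×0.33 = 33, 100×0.25 = 25.
cat         O        E   (O−E)²/E
A          21       14      3.500
B          32       28      0.571
C          33       33      0.000
D          14       25      4.840
Sum = 8.91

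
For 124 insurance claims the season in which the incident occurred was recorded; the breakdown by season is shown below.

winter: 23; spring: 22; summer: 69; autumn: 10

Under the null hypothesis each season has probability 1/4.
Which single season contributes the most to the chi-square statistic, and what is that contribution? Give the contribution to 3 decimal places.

summer, 46.581

Expected count for each of the 4 categories: 124/4 = 31.
winter: (23 − 31)²/31 = 64/31 = 2.0645
spring: (22 − 31)²/31 = 81/31 = 2.6129
summer: (69 − 31)²/31 = 1444/31 = 46.5806
autumn: (10 − 31)²/31 = 441/31 = 14.2258
The largest term is for summer: 46.581.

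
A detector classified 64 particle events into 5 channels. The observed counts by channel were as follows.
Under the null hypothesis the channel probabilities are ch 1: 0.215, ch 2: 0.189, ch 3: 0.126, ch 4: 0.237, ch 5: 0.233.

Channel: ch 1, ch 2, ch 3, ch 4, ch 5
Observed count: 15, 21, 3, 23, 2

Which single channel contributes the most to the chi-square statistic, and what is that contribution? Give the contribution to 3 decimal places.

Expected counts E_i = n·p_i: 64×0.215 = 13.76, 64×0.189 = 12.096, 64×0.126 = 8.064, 64×0.237 = 15.168, 64×0.233 = 14.912.
χ² = (15−13.76)²/13.76 + (21−12.096)²/12.096 + (3−8.064)²/8.064 + (23−15.168)²/15.168 + (2−14.912)²/14.912
   = 0.1117 + 6.5543 + 3.1801 + 4.0441 + 11.1802
The largest term is for ch 5: 11.180.

ch 5, 11.180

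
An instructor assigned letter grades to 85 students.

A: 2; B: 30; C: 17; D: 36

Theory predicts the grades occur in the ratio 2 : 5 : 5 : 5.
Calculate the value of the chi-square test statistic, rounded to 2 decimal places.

Ratio total = 17. Expected counts: 85×2/17 = 10, 85×5/17 = 25, 85×5/17 = 25, 85×5/17 = 25.
A: (2 − 10)²/10 = 64/10 = 6.400
B: (30 − 25)²/25 = 25/25 = 1.000
C: (17 − 25)²/25 = 64/25 = 2.560
D: (36 − 25)²/25 = 121/25 = 4.840
Sum = 14.80

14.80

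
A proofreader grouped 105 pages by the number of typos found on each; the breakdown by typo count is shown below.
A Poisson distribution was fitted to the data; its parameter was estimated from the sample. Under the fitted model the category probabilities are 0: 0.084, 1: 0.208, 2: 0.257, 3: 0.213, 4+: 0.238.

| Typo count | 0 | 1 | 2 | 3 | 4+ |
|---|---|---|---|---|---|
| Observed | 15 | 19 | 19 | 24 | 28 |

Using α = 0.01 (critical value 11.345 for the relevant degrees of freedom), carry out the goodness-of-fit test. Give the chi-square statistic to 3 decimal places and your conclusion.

Expected counts E_i = n·p_i: 105×0.084 = 8.82, 105×0.208 = 21.84, 105×0.257 = 26.985, 105×0.213 = 22.365, 105×0.238 = 24.99.
cat         O        E   (O−E)²/E
0          15     8.82     4.3302
1          19    21.84     0.3693
2          19   26.985     2.3628
3          24   22.365     0.1195
4+         28    24.99     0.3625
Sum = 7.544
df = 3. Since 7.544 < 11.345, we do not reject H₀.

7.544; do not reject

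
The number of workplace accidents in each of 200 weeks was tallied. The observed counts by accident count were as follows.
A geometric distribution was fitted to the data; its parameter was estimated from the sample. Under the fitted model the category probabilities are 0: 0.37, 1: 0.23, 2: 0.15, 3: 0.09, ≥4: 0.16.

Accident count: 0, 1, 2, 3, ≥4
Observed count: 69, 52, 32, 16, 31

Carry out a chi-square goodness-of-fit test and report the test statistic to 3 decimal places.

1.507

Expected counts E_i = n·p_i: 200×0.37 = 74, 200×0.23 = 46, 200×0.15 = 30, 200×0.09 = 18, 200×0.16 = 32.
0: (69 − 74)²/74 = 25/74 = 0.3378
1: (52 − 46)²/46 = 36/46 = 0.7826
2: (32 − 30)²/30 = 4/30 = 0.1333
3: (16 − 18)²/18 = 4/18 = 0.2222
≥4: (31 − 32)²/32 = 1/32 = 0.0313
Sum = 1.507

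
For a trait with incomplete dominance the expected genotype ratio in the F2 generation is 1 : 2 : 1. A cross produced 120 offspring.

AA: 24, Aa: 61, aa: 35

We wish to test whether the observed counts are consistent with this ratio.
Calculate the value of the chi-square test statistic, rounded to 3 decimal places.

2.050

Ratio total = 4. Expected counts: 120×1/4 = 30, 120×2/4 = 60, 120×1/4 = 30.
χ² = (24−30)²/30 + (61−60)²/60 + (35−30)²/30
   = 1.2000 + 0.0167 + 0.8333
Sum = 2.050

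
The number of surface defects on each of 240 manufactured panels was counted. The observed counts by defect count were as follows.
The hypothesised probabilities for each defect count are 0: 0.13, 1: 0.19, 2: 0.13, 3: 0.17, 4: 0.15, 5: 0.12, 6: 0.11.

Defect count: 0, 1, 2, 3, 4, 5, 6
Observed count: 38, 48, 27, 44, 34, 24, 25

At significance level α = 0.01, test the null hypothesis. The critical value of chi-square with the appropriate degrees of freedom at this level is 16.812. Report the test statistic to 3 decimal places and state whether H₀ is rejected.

Expected counts E_i = n·p_i: 240×0.13 = 31.2, 240×0.19 = 45.6, 240×0.13 = 31.2, 240×0.17 = 40.8, 240×0.15 = 36, 240×0.12 = 28.8, 240×0.11 = 26.4.
cat         O        E   (O−E)²/E
0          38     31.2     1.4821
1          48     45.6     0.1263
2          27     31.2     0.5654
3          44     40.8     0.2510
4          34       36     0.1111
5          24     28.8     0.8000
6          25     26.4     0.0742
Sum = 3.410
df = 6. Since 3.410 < 16.812, we do not reject H₀.

3.410; do not reject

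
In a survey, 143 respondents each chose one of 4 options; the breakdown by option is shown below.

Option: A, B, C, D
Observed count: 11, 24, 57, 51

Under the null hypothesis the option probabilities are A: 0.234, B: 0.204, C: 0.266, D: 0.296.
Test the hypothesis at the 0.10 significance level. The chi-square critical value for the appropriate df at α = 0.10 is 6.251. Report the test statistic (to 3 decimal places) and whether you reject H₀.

Expected counts E_i = n·p_i: 143×0.234 = 33.462, 143×0.204 = 29.172, 143×0.266 = 38.038, 143×0.296 = 42.328.
χ² = (11−33.462)²/33.462 + (24−29.172)²/29.172 + (57−38.038)²/38.038 + (51−42.328)²/42.328
   = 15.0780 + 0.9170 + 9.4526 + 1.7767
Sum = 27.224
df = 3. Since 27.224 > 6.251, we reject H₀.

27.224; reject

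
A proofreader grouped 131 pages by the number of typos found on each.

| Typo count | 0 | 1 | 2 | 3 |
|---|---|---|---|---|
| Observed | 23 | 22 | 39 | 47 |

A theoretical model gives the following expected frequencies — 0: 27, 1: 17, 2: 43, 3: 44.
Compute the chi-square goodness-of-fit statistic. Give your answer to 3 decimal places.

2.640

cat         O        E   (O−E)²/E
0          23       27     0.5926
1          22       17     1.4706
2          39       43     0.3721
3          47       44     0.2045
Sum = 2.640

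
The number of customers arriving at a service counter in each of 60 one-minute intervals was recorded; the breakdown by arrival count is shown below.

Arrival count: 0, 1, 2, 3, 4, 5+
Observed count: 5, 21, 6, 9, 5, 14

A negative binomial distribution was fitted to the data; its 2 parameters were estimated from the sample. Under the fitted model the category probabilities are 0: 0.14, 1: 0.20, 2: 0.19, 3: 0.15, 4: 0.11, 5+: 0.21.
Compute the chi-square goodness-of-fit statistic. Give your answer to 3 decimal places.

11.228

Expected counts E_i = n·p_i: 60×0.14 = 8.4, 60×0.20 = 12, 60×0.19 = 11.4, 60×0.15 = 9, 60×0.11 = 6.6, 60×0.21 = 12.6.
χ² = (5−8.4)²/8.4 + (21−12)²/12 + (6−11.4)²/11.4 + (9−9)²/9 + (5−6.6)²/6.6 + (14−12.6)²/12.6
   = 1.3762 + 6.7500 + 2.5579 + 0.0000 + 0.3879 + 0.1556
Sum = 11.228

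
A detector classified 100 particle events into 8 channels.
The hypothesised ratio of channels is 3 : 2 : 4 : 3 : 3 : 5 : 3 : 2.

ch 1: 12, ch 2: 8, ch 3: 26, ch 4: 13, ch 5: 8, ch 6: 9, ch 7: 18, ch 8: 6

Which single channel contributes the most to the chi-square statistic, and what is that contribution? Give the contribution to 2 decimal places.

Ratio total = 25. Expected counts: 100×3/25 = 12, 100×2/25 = 8, 100×4/25 = 16, 100×3/25 = 12, 100×3/25 = 12, 100×5/25 = 20, 100×3/25 = 12, 100×2/25 = 8.
ch 1: (12 − 12)²/12 = 0/12 = 0.000
ch 2: (8 − 8)²/8 = 0/8 = 0.000
ch 3: (26 − 16)²/16 = 100/16 = 6.250
ch 4: (13 − 12)²/12 = 1/12 = 0.083
ch 5: (8 − 12)²/12 = 16/12 = 1.333
ch 6: (9 − 20)²/20 = 121/20 = 6.050
ch 7: (18 − 12)²/12 = 36/12 = 3.000
ch 8: (6 − 8)²/8 = 4/8 = 0.500
The largest term is for ch 3: 6.25.

ch 3, 6.25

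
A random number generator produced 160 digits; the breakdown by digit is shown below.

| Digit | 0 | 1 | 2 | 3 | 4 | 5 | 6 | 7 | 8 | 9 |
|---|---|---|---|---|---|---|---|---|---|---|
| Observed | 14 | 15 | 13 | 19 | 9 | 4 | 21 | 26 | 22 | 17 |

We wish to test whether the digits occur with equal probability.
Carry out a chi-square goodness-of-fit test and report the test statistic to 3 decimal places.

23.625

Under H₀ each category has probability 1/10, so each expected count is 160/10 = 16.
cat         O        E   (O−E)²/E
0          14       16     0.2500
1          15       16     0.0625
2          13       16     0.5625
3          19       16     0.5625
4           9       16     3.0625
5           4       16     9.0000
6          21       16     1.5625
7          26       16     6.2500
8          22       16     2.2500
9          17       16     0.0625
Sum = 23.625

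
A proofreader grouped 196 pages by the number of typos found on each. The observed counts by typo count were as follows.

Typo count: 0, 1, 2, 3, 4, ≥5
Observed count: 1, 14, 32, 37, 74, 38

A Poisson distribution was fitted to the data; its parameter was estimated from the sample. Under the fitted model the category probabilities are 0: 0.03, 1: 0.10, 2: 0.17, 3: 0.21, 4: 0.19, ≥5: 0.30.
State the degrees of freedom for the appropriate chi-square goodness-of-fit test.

There are k = 6 categories and 1 parameter estimated from the data, so df = 6 − 1 − 1 = 4.

4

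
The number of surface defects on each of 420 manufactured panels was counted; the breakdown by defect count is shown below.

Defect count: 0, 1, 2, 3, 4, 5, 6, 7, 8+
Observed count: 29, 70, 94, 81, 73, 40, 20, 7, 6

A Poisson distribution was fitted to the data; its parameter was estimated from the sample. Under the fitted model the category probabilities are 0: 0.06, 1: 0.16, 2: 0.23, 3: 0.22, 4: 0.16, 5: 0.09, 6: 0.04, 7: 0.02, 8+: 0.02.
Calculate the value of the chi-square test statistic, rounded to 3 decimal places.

4.323

Expected counts E_i = n·p_i: 420×0.06 = 25.2, 420×0.16 = 67.2, 420×0.23 = 96.6, 420×0.22 = 92.4, 420×0.16 = 67.2, 420×0.09 = 37.8, 420×0.04 = 16.8, 420×0.02 = 8.4, 420×0.02 = 8.4.
χ² = (29−25.2)²/25.2 + (70−67.2)²/67.2 + (94−96.6)²/96.6 + (81−92.4)²/92.4 + (73−67.2)²/67.2 + (40−37.8)²/37.8 + (20−16.8)²/16.8 + (7−8.4)²/8.4 + (6−8.4)²/8.4
   = 0.5730 + 0.1167 + 0.0700 + 1.4065 + 0.5006 + 0.1280 + 0.6095 + 0.2333 + 0.6857
Sum = 4.323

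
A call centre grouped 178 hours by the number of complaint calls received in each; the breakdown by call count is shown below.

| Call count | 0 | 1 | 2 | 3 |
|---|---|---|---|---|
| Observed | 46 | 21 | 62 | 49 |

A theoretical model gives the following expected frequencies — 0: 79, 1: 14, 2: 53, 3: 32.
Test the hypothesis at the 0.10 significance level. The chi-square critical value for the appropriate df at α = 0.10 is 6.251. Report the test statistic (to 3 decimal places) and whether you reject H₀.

cat         O        E   (O−E)²/E
0          46       79    13.7848
1          21       14     3.5000
2          62       53     1.5283
3          49       32     9.0313
Sum = 27.844
df = 3. Since 27.844 > 6.251, we reject H₀.

27.844; reject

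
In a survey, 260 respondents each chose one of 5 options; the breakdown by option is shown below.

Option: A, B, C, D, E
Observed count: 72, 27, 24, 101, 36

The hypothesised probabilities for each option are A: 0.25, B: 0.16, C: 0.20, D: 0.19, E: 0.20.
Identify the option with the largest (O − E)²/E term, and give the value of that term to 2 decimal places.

Expected counts E_i = n·p_i: 260×0.25 = 65, 260×0.16 = 41.6, 260×0.20 = 52, 260×0.19 = 49.4, 260×0.20 = 52.
cat         O        E   (O−E)²/E
A          72       65      0.754
B          27     41.6      5.124
C          24       52     15.077
D         101     49.4     53.898
E          36       52      4.923
The largest term is for D: 53.90.

D, 53.90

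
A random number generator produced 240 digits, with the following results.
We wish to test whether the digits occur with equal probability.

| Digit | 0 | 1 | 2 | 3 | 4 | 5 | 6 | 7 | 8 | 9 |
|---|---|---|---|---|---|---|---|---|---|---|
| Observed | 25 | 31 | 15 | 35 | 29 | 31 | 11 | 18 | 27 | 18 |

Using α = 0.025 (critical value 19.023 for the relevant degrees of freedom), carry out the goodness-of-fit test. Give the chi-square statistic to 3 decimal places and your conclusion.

Under H₀ each category has probability 1/10, so each expected count is 240/10 = 24.
0: (25 − 24)²/24 = 1/24 = 0.0417
1: (31 − 24)²/24 = 49/24 = 2.0417
2: (15 − 24)²/24 = 81/24 = 3.3750
3: (35 − 24)²/24 = 121/24 = 5.0417
4: (29 − 24)²/24 = 25/24 = 1.0417
5: (31 − 24)²/24 = 49/24 = 2.0417
6: (11 − 24)²/24 = 169/24 = 7.0417
7: (18 − 24)²/24 = 36/24 = 1.5000
8: (27 − 24)²/24 = 9/24 = 0.3750
9: (18 − 24)²/24 = 36/24 = 1.5000
Sum = 24.000
df = 9. Since 24.000 > 19.023, we reject H₀.

24.000; reject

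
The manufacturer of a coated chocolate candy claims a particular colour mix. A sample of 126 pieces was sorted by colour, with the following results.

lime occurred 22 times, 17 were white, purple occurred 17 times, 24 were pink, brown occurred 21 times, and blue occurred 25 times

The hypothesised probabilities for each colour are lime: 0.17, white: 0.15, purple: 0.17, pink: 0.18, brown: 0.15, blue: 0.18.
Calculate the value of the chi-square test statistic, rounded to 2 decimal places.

Expected counts E_i = n·p_i: 126×0.17 = 21.42, 126×0.15 = 18.9, 126×0.17 = 21.42, 126×0.18 = 22.68, 126×0.15 = 18.9, 126×0.18 = 22.68.
lime: (22 − 21.42)²/21.42 = 0.3364/21.42 = 0.016
white: (17 − 18.9)²/18.9 = 3.61/18.9 = 0.191
purple: (17 − 21.42)²/21.42 = 19.5364/21.42 = 0.912
pink: (24 − 22.68)²/22.68 = 1.7424/22.68 = 0.077
brown: (21 − 18.9)²/18.9 = 4.41/18.9 = 0.233
blue: (25 − 22.68)²/22.68 = 5.3824/22.68 = 0.237
Sum = 1.67

1.67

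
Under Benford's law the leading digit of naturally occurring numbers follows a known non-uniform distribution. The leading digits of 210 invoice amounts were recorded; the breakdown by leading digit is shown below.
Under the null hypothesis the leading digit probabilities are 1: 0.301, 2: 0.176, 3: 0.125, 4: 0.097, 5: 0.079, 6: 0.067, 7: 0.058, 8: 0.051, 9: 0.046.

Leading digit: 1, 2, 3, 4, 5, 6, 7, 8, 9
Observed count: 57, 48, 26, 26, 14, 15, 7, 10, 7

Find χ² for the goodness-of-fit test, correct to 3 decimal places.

8.915

Expected counts E_i = n·p_i: 210×0.301 = 63.21, 210×0.176 = 36.96, 210×0.125 = 26.25, 210×0.097 = 20.37, 210×0.079 = 16.59, 210×0.067 = 14.07, 210×0.058 = 12.18, 210×0.051 = 10.71, 210×0.046 = 9.66.
cat         O        E   (O−E)²/E
1          57    63.21     0.6101
2          48    36.96     3.2977
3          26    26.25     0.0024
4          26    20.37     1.5561
5          14    16.59     0.4043
6          15    14.07     0.0615
7           7    12.18     2.2030
8          10    10.71     0.0471
9           7     9.66     0.7325
Sum = 8.915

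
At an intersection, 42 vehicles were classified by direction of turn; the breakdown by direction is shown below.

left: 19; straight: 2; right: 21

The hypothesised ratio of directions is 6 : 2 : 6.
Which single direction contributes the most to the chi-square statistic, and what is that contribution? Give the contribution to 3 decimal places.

straight, 2.667

Ratio total = 14. Expected counts: 42×6/14 = 18, 42×2/14 = 6, 42×6/14 = 18.
cat           O        E   (O−E)²/E
left         19       18     0.0556
straight      2        6     2.6667
right        21       18     0.5000
The largest term is for straight: 2.667.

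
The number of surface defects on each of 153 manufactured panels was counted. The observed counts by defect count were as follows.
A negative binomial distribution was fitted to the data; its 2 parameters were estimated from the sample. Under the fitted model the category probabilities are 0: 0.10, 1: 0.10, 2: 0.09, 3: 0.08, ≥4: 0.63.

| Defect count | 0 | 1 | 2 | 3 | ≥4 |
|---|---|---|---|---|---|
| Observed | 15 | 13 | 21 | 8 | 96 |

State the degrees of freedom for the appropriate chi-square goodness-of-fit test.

There are k = 5 categories and 2 parameters estimated from the data, so df = 5 − 1 − 2 = 2.

2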